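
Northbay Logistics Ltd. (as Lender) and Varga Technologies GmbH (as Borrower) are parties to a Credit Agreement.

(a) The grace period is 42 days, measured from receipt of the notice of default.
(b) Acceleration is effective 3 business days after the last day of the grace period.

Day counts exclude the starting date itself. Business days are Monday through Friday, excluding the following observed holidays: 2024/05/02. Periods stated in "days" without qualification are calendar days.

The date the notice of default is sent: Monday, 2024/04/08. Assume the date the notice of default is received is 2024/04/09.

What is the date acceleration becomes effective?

The last day of the grace period: 42 calendar days after 2024/04/09 is 2024/05/21.
The date acceleration becomes effective: counting 3 business days from Tuesday, 2024/05/21 (May 22, May 23, May 24, skipping weekends) reaches Friday, 2024/05/24.

2024/05/24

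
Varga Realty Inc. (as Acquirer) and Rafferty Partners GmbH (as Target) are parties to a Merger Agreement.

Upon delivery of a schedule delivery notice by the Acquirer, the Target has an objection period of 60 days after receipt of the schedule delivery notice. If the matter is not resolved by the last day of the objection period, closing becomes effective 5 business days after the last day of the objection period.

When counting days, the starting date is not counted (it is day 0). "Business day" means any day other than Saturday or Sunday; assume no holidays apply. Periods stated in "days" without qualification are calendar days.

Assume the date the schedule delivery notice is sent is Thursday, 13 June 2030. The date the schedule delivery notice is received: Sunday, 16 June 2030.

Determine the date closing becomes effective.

Adding 60 calendar days to 16 June 2030 gives 15 August 2030, which is the last day of the objection period.
The date closing becomes effective: 5 business days after Thursday, 15 August 2030, skipping weekends — Aug 16, Aug 19, Aug 20, Aug 21, Aug 22 — lands on Thursday, 22 August 2030.

22 August 2030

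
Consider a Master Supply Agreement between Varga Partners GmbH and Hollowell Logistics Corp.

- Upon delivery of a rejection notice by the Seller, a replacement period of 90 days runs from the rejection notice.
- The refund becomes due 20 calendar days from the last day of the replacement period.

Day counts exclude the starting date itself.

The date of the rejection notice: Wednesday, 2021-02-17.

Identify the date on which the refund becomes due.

2021-06-07

Adding 90 calendar days to 2021-02-17 gives 2021-05-18, which is the last day of the replacement period.
The date on which the refund becomes due: 2021-05-18 + 20 days = 2021-06-07.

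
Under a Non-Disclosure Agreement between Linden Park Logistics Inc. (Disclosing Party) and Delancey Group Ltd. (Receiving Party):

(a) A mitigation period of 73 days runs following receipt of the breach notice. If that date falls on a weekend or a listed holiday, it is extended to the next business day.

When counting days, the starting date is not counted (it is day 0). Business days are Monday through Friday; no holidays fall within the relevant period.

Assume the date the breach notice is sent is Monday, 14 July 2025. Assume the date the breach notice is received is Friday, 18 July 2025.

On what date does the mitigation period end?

29 September 2025

The last day of the mitigation period: 18 July 2025 + 73 days = 29 September 2025. 29 September 2025 is a Monday, so no roll-forward applies.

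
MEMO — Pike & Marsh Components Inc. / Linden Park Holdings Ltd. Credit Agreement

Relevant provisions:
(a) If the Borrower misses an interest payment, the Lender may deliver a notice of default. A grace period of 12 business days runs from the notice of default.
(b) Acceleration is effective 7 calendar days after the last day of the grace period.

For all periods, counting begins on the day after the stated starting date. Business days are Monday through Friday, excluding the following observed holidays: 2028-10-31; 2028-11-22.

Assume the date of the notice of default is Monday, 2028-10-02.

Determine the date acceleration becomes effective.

The last day of the grace period: counting 12 business days from Monday, 2028-10-02 (Oct 3, Oct 4, Oct 5, Oct 6, …, Oct 16, Oct 17, Oct 18, skipping weekends) reaches Wednesday, 2028-10-18.
Adding 7 calendar days to 2028-10-18 gives 2028-10-25, which is the date acceleration becomes effective.

2028-10-25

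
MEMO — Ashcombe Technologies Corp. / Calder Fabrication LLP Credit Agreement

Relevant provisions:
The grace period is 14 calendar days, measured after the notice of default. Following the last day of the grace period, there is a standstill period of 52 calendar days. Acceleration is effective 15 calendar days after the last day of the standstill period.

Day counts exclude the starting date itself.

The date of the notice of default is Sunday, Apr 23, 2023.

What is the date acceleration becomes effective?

The last day of the grace period: 14 calendar days after Apr 23, 2023 is May 7, 2023.
Adding 52 calendar days to May 7, 2023 gives Jun 28, 2023, which is the last day of the standstill period.
The date acceleration becomes effective: Jun 28, 2023 + 15 days = Jul 13, 2023.

Jul 13, 2023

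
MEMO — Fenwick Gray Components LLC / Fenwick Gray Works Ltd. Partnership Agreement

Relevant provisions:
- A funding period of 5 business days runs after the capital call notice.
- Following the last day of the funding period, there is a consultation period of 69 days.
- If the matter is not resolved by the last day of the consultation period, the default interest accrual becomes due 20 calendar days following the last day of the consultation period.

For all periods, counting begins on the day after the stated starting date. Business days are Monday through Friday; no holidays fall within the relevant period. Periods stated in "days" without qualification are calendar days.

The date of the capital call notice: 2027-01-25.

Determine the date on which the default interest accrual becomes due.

The last day of the funding period: counting 5 business days from Monday, 2027-01-25 (Jan 26, Jan 27, Jan 28, Jan 29, Feb 1, skipping weekends) reaches Monday, 2027-02-01.
The last day of the consultation period: 69 calendar days after 2027-02-01 is 2027-04-11.
Adding 20 calendar days to 2027-04-11 gives 2027-05-01, which is the date on which the default interest accrual becomes due.

2027-05-01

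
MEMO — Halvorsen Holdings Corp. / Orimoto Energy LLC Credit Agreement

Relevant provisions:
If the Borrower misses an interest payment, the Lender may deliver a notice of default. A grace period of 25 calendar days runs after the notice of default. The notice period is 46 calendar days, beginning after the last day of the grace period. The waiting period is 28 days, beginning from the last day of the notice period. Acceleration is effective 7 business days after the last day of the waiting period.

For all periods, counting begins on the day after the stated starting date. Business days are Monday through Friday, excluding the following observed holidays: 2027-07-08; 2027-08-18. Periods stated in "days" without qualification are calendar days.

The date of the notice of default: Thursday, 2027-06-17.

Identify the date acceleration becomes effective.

2027-10-05

Adding 25 calendar days to 2027-06-17 gives 2027-07-12, which is the last day of the grace period.
Adding 46 calendar days to 2027-07-12 gives 2027-08-27, which is the last day of the notice period.
Adding 28 calendar days to 2027-08-27 gives 2027-09-24, which is the last day of the waiting period.
From Friday, 2027-09-24, 7 business days (Sep 27, Sep 28, Sep 29, Sep 30, Oct 1, Oct 4, Oct 5, skipping weekends) brings us to Tuesday, 2027-10-05, which is the date acceleration becomes effective.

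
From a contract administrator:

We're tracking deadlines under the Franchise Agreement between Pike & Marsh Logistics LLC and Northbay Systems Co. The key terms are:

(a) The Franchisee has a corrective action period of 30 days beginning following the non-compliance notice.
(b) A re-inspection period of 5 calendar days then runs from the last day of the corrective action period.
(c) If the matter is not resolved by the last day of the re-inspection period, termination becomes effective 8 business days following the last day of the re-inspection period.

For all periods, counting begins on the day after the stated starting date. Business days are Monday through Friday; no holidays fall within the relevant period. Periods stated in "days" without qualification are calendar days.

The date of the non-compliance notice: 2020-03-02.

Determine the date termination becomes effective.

2020-04-16

The last day of the corrective action period: 30 calendar days after 2020-03-02 is 2020-04-01.
Adding 5 calendar days to 2020-04-01 gives 2020-04-06, which is the last day of the re-inspection period.
The date termination becomes effective: counting 8 business days from Monday, 2020-04-06 (Apr 7, Apr 8, Apr 9, Apr 10, Apr 13, Apr 14, Apr 15, Apr 16, skipping weekends) reaches Thursday, 2020-04-16.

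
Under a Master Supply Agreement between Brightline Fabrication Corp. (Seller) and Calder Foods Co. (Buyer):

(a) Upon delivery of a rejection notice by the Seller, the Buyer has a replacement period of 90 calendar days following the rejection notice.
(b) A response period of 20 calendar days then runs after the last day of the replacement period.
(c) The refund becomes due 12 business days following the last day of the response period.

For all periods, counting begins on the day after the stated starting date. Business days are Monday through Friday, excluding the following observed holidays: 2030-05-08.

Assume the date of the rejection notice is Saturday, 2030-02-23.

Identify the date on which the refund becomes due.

The last day of the replacement period: 2030-02-23 + 90 days = 2030-05-24.
The last day of the response period: 20 calendar days after 2030-05-24 is 2030-06-13.
From Thursday, 2030-06-13, 12 business days (Jun 14, Jun 17, Jun 18, Jun 19, …, Jun 27, Jun 28, Jul 1, skipping weekends) brings us to Monday, 2030-07-01, which is the date on which the refund becomes due.

2030-07-01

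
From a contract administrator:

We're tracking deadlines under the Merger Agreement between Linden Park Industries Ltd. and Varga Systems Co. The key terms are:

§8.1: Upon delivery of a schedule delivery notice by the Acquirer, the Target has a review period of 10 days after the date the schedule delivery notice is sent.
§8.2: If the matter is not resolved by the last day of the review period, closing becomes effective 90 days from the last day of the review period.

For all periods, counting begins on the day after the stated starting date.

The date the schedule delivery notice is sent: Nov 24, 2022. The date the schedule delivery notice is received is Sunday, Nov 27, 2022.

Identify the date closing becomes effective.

Mar 4, 2023

The last day of the review period: 10 calendar days after Nov 24, 2022 is Dec 4, 2022.
The date closing becomes effective: 90 calendar days after Dec 4, 2022 is Mar 4, 2023.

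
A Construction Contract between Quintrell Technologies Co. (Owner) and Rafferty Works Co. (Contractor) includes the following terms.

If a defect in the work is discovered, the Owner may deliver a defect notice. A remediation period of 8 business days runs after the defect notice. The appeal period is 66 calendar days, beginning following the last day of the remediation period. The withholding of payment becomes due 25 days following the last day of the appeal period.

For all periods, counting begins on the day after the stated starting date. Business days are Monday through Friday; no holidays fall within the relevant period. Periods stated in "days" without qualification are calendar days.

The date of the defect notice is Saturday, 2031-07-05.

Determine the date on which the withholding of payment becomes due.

2031-10-15

The last day of the remediation period: 8 business days after Saturday, 2031-07-05, skipping weekends — Jul 7, Jul 8, Jul 9, Jul 10, Jul 11, Jul 14, Jul 15, Jul 16 — lands on Wednesday, 2031-07-16.
The last day of the appeal period: 66 calendar days after 2031-07-16 is 2031-09-20.
Adding 25 calendar days to 2031-09-20 gives 2031-10-15, which is the date on which the withholding of payment becomes due.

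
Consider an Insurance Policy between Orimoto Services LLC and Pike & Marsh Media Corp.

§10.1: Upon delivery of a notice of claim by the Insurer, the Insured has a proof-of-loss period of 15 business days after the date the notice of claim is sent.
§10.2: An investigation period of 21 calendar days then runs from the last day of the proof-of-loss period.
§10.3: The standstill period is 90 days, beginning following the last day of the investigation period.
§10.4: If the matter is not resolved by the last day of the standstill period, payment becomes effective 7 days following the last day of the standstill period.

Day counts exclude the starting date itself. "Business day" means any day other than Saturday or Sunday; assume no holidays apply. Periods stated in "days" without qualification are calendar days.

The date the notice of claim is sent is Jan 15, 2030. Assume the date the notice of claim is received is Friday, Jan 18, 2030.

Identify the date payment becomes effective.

Jun 3, 2030

From Tuesday, Jan 15, 2030, 15 business days (Jan 16, Jan 17, Jan 18, Jan 21, …, Feb 1, Feb 4, Feb 5, skipping weekends) brings us to Tuesday, Feb 5, 2030, which is the last day of the proof-of-loss period.
The last day of the investigation period: 21 calendar days after Feb 5, 2030 is Feb 26, 2030.
The last day of the standstill period: Feb 26, 2030 + 90 days = May 27, 2030.
The date payment becomes effective: 7 calendar days after May 27, 2030 is Jun 3, 2030.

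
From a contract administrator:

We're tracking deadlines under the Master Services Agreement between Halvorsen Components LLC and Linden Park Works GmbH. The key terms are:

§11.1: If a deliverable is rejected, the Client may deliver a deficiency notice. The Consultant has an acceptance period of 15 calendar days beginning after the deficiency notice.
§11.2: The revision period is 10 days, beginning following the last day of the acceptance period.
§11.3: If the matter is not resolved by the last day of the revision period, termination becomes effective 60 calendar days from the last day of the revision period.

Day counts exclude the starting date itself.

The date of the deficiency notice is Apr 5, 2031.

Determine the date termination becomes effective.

The last day of the acceptance period: Apr 5, 2031 + 15 days = Apr 20, 2031.
The last day of the revision period: Apr 20, 2031 + 10 days = Apr 30, 2031.
The date termination becomes effective: 60 calendar days after Apr 30, 2031 is Jun 29, 2031.

Jun 29, 2031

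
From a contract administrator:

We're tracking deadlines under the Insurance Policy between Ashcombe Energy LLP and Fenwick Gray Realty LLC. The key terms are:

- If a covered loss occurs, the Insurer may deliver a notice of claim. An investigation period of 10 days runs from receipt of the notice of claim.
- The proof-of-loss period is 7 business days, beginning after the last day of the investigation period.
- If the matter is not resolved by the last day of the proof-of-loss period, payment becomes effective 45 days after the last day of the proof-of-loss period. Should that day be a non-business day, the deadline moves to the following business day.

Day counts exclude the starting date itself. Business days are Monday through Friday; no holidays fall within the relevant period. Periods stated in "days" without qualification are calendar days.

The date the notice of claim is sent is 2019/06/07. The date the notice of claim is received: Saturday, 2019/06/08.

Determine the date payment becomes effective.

2019/08/12

The last day of the investigation period: 2019/06/08 + 10 days = 2019/06/18.
The last day of the proof-of-loss period: 7 business days after Tuesday, 2019/06/18, skipping weekends — Jun 19, Jun 20, Jun 21, Jun 24, Jun 25, Jun 26, Jun 27 — lands on Thursday, 2019/06/27.
The date payment becomes effective: 45 calendar days after 2019/06/27 is 2019/08/11. That falls on a Sunday, so it rolls to the next business day, Monday, 2019/08/12.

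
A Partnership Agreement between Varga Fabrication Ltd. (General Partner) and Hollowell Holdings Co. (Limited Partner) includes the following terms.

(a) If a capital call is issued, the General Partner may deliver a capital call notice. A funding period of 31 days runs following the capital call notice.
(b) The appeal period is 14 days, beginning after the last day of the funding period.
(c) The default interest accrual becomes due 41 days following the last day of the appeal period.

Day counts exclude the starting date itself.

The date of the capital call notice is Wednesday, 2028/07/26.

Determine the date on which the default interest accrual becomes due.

2028/10/20

The last day of the funding period: 2028/07/26 + 31 days = 2028/08/26.
The last day of the appeal period: 2028/08/26 + 14 days = 2028/09/09.
Adding 41 calendar days to 2028/09/09 gives 2028/10/20, which is the date on which the default interest accrual becomes due.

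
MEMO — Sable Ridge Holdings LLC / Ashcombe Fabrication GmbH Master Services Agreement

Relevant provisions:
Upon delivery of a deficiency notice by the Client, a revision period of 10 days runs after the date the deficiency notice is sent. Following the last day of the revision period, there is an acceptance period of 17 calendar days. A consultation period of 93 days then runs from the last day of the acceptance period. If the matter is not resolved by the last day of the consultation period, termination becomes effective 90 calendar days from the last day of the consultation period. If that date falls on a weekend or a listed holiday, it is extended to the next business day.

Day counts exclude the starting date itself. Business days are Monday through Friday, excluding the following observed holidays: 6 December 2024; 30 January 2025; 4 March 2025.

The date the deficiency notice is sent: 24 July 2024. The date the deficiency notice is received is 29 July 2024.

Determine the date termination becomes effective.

Adding 10 calendar days to 24 July 2024 gives 3 August 2024, which is the last day of the revision period.
The last day of the acceptance period: 3 August 2024 + 17 days = 20 August 2024.
Adding 93 calendar days to 20 August 2024 gives 21 November 2024, which is the last day of the consultation period.
The date termination becomes effective: 90 calendar days after 21 November 2024 is 19 February 2025. 19 February 2025 is a Wednesday and is not a listed holiday, so no roll-forward applies.

19 February 2025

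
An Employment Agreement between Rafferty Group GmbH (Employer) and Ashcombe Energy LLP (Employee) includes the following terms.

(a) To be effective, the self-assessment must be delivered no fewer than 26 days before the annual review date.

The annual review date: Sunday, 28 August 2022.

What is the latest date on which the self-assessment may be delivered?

28 August 2022 minus 26 days is 2 August 2022.

2 August 2022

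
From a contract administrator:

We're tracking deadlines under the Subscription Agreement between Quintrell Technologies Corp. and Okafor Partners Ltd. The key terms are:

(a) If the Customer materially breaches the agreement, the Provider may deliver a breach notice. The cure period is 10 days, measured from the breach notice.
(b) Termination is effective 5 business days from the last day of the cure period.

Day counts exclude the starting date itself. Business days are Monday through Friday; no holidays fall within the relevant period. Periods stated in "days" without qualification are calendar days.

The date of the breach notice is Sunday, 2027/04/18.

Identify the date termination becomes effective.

2027/05/05

Adding 10 calendar days to 2027/04/18 gives 2027/04/28, which is the last day of the cure period.
The date termination becomes effective: counting 5 business days from Wednesday, 2027/04/28 (Apr 29, Apr 30, May 3, May 4, May 5, skipping weekends) reaches Wednesday, 2027/05/05.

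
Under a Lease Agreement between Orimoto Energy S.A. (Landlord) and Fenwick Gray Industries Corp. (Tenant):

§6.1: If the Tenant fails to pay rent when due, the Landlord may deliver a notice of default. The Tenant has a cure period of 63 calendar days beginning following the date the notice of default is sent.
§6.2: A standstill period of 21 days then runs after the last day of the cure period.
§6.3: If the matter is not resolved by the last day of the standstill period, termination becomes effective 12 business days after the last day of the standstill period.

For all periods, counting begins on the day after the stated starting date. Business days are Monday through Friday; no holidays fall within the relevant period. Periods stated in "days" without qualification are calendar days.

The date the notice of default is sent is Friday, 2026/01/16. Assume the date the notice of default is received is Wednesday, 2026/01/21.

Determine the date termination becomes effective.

The last day of the cure period: 63 calendar days after 2026/01/16 is 2026/03/20.
The last day of the standstill period: 2026/03/20 + 21 days = 2026/04/10.
From Friday, 2026/04/10, 12 business days (Apr 13, Apr 14, Apr 15, Apr 16, …, Apr 24, Apr 27, Apr 28, skipping weekends) brings us to Tuesday, 2026/04/28, which is the date termination becomes effective.

2026/04/28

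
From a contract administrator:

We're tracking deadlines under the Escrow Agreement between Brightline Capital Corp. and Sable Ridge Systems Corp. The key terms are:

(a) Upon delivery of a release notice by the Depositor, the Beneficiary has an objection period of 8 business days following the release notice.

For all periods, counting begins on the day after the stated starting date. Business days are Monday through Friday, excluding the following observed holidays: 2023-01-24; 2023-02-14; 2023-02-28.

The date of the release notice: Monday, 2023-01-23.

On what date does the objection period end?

The last day of the objection period: counting 8 business days from Monday, 2023-01-23 (Jan 25, Jan 26, Jan 27, Jan 30, Jan 31, Feb 1, Feb 2, Feb 3, skipping weekends and the listed holiday on Jan 24) reaches Friday, 2023-02-03.

2023-02-03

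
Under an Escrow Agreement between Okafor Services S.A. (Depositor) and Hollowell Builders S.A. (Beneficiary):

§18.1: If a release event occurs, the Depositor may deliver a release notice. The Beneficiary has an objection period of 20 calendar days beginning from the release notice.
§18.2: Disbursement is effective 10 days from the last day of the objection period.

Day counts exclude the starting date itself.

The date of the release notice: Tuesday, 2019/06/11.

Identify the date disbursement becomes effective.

2019/07/11

The last day of the objection period: 2019/06/11 + 20 days = 2019/07/01.
The date disbursement becomes effective: 10 calendar days after 2019/07/01 is 2019/07/11.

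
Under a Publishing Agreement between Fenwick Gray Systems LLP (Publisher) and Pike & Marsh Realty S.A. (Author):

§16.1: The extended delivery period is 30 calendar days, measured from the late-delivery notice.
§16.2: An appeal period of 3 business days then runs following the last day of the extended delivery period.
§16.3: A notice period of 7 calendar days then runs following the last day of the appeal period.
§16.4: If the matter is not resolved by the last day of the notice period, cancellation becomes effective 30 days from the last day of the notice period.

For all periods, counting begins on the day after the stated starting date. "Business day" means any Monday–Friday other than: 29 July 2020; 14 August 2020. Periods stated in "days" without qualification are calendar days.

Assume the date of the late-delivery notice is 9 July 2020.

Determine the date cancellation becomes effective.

18 September 2020

Adding 30 calendar days to 9 July 2020 gives 8 August 2020, which is the last day of the extended delivery period.
The last day of the appeal period: counting 3 business days from Saturday, 8 August 2020 (Aug 10, Aug 11, Aug 12, skipping weekends) reaches Wednesday, 12 August 2020.
The last day of the notice period: 7 calendar days after 12 August 2020 is 19 August 2020.
The date cancellation becomes effective: 30 calendar days after 19 August 2020 is 18 September 2020.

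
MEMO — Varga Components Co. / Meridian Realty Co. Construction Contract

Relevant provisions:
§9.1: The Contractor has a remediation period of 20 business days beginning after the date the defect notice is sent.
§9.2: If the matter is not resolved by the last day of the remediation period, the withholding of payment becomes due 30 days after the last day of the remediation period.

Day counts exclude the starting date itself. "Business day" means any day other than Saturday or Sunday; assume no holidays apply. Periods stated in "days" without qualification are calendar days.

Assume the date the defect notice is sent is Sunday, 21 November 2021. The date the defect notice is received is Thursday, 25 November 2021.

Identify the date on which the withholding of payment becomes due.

16 January 2022

The last day of the remediation period: counting 20 business days from Sunday, 21 November 2021 (Nov 22, Nov 23, Nov 24, Nov 25, …, Dec 15, Dec 16, Dec 17, skipping weekends) reaches Friday, 17 December 2021.
The date on which the withholding of payment becomes due: 17 December 2021 + 30 days = 16 January 2022.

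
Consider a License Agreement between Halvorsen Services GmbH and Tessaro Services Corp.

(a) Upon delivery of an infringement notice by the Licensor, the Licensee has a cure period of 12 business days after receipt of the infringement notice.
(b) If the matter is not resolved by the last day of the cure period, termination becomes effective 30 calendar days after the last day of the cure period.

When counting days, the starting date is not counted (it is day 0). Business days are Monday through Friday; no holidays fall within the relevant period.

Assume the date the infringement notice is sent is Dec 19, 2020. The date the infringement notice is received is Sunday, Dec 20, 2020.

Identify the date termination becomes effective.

Feb 4, 2021

The last day of the cure period: counting 12 business days from Sunday, Dec 20, 2020 (Dec 21, Dec 22, Dec 23, Dec 24, …, Jan 1, Jan 4, Jan 5, skipping weekends) reaches Tuesday, Jan 5, 2021.
The date termination becomes effective: 30 calendar days after Jan 5, 2021 is Feb 4, 2021.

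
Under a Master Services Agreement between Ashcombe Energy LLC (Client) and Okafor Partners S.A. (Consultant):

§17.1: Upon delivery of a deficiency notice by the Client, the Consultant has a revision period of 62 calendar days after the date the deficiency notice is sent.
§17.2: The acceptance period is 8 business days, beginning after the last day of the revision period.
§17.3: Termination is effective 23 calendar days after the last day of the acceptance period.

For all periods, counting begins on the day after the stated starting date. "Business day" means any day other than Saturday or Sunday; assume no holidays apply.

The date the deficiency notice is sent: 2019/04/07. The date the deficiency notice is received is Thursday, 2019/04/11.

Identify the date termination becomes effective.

The last day of the revision period: 2019/04/07 + 62 days = 2019/06/08.
From Saturday, 2019/06/08, 8 business days (Jun 10, Jun 11, Jun 12, Jun 13, Jun 14, Jun 17, Jun 18, Jun 19, skipping weekends) brings us to Wednesday, 2019/06/19, which is the last day of the acceptance period.
The date termination becomes effective: 2019/06/19 + 23 days = 2019/07/12.

2019/07/12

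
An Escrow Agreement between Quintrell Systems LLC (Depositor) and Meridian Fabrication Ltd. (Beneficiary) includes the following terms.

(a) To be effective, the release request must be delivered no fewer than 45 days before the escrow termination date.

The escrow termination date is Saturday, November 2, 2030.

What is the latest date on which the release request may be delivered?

November 2, 2030 minus 45 days is September 18, 2030.

September 18, 2030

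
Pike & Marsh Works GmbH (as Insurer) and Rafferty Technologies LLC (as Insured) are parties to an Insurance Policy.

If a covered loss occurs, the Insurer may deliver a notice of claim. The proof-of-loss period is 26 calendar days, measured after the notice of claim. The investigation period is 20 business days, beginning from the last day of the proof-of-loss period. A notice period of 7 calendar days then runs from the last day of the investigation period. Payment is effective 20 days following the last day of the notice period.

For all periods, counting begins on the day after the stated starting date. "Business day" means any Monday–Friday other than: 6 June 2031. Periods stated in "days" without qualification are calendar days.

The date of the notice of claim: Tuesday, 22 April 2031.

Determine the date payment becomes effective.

The last day of the proof-of-loss period: 22 April 2031 + 26 days = 18 May 2031.
The last day of the investigation period: 20 business days after Sunday, 18 May 2031, skipping weekends and the listed holiday on Jun 6 — May 19, May 20, May 21, May 22, …, Jun 12, Jun 13, Jun 16 — lands on Monday, 16 June 2031.
The last day of the notice period: 16 June 2031 + 7 days = 23 June 2031.
The date payment becomes effective: 23 June 2031 + 20 days = 13 July 2031.

13 July 2031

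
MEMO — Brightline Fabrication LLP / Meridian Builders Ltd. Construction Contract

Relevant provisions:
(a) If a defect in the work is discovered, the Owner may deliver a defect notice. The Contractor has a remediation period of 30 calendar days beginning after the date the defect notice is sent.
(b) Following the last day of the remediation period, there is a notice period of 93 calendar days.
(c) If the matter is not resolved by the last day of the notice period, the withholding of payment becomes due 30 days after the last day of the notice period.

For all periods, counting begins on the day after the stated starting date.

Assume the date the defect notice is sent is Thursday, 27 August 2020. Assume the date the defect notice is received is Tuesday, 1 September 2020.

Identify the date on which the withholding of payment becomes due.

27 January 2021

Adding 30 calendar days to 27 August 2020 gives 26 September 2020, which is the last day of the remediation period.
The last day of the notice period: 93 calendar days after 26 September 2020 is 28 December 2020.
The date on which the withholding of payment becomes due: 30 calendar days after 28 December 2020 is 27 January 2021.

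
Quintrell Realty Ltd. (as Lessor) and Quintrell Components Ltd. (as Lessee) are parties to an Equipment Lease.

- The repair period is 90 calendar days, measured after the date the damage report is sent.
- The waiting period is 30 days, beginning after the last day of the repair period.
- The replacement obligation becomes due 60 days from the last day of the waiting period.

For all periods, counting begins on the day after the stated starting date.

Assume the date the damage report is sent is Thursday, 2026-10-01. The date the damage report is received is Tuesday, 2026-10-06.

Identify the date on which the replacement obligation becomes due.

Adding 90 calendar days to 2026-10-01 gives 2026-12-30, which is the last day of the repair period.
The last day of the waiting period: 30 calendar days after 2026-12-30 is 2027-01-29.
Adding 60 calendar days to 2027-01-29 gives 2027-03-30, which is the date on which the replacement obligation becomes due.

2027-03-30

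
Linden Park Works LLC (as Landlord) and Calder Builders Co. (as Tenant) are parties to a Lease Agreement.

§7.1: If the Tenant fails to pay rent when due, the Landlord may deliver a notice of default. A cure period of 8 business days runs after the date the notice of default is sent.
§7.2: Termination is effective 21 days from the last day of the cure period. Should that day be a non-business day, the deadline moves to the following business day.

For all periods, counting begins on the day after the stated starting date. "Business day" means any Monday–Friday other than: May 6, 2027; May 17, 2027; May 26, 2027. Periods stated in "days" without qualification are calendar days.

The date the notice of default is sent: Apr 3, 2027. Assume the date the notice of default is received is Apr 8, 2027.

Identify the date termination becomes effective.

The last day of the cure period: counting 8 business days from Saturday, Apr 3, 2027 (Apr 5, Apr 6, Apr 7, Apr 8, Apr 9, Apr 12, Apr 13, Apr 14, skipping weekends) reaches Wednesday, Apr 14, 2027.
The date termination becomes effective: 21 calendar days after Apr 14, 2027 is May 5, 2027. May 5, 2027 is a Wednesday and is not a listed holiday, so no roll-forward applies.

May 5, 2027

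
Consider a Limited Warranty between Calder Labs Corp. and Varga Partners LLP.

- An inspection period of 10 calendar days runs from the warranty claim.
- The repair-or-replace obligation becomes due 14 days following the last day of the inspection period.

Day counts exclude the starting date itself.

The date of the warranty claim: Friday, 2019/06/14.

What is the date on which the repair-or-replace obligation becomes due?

2019/07/08

The last day of the inspection period: 10 calendar days after 2019/06/14 is 2019/06/24.
Adding 14 calendar days to 2019/06/24 gives 2019/07/08, which is the date on which the repair-or-replace obligation becomes due.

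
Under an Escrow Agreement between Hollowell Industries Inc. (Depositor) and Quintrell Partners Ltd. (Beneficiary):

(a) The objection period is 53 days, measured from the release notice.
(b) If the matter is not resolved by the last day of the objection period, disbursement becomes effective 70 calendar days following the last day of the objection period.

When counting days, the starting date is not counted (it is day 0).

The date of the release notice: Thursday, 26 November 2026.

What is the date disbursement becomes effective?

29 March 2027

The last day of the objection period: 53 calendar days after 26 November 2026 is 18 January 2027.
The date disbursement becomes effective: 70 calendar days after 18 January 2027 is 29 March 2027.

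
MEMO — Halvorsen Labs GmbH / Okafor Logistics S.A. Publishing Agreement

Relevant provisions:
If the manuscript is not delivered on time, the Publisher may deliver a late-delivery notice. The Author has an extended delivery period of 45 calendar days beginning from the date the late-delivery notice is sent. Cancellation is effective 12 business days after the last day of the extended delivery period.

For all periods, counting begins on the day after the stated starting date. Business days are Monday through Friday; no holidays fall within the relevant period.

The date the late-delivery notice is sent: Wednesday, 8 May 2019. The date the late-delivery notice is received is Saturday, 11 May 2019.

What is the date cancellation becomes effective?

Adding 45 calendar days to 8 May 2019 gives 22 June 2019, which is the last day of the extended delivery period.
The date cancellation becomes effective: 12 business days after Saturday, 22 June 2019, skipping weekends — Jun 24, Jun 25, Jun 26, Jun 27, …, Jul 5, Jul 8, Jul 9 — lands on Tuesday, 9 July 2019.

9 July 2019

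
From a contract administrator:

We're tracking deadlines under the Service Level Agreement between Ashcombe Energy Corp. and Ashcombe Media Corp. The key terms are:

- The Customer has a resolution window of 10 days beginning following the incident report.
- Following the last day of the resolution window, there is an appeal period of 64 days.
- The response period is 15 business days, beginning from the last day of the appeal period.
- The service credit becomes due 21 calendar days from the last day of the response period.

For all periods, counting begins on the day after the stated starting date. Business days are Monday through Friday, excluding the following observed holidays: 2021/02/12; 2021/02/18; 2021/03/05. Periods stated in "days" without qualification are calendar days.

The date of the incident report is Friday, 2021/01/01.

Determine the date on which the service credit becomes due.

The last day of the resolution window: 10 calendar days after 2021/01/01 is 2021/01/11.
Adding 64 calendar days to 2021/01/11 gives 2021/03/16, which is the last day of the appeal period.
The last day of the response period: 15 business days after Tuesday, 2021/03/16, skipping weekends — Mar 17, Mar 18, Mar 19, Mar 22, …, Apr 2, Apr 5, Apr 6 — lands on Tuesday, 2021/04/06.
The date on which the service credit becomes due: 2021/04/06 + 21 days = 2021/04/27.

2021/04/27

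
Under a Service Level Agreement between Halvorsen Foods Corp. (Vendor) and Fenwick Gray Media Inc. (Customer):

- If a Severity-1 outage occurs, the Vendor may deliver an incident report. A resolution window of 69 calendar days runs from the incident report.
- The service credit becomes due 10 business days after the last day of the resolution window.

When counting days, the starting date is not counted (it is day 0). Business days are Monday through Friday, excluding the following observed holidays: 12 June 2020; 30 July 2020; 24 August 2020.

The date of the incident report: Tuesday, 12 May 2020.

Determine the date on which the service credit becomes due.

The last day of the resolution window: 12 May 2020 + 69 days = 20 July 2020.
The date on which the service credit becomes due: 10 business days after Monday, 20 July 2020, skipping weekends and the listed holiday on Jul 30 — Jul 21, Jul 22, Jul 23, Jul 24, Jul 27, Jul 28, Jul 29, Jul 31, Aug 3, Aug 4 — lands on Tuesday, 4 August 2020.

4 August 2020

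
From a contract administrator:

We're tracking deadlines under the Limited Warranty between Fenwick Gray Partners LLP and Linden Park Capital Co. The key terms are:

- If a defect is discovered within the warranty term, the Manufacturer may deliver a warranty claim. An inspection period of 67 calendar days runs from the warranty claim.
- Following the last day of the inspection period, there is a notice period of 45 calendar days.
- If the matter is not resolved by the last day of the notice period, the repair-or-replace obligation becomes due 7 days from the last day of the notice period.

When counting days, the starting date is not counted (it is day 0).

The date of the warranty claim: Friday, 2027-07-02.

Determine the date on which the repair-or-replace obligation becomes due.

The last day of the inspection period: 67 calendar days after 2027-07-02 is 2027-09-07.
The last day of the notice period: 2027-09-07 + 45 days = 2027-10-22.
The date on which the repair-or-replace obligation becomes due: 2027-10-22 + 7 days = 2027-10-29.

2027-10-29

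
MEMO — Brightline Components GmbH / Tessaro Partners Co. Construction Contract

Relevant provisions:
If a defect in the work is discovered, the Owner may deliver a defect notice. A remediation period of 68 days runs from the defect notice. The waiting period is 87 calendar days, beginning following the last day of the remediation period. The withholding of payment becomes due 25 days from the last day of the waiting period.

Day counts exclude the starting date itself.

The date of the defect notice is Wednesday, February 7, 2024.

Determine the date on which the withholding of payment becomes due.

Adding 68 calendar days to February 7, 2024 gives April 15, 2024, which is the last day of the remediation period.
The last day of the waiting period: April 15, 2024 + 87 days = July 11, 2024.
The date on which the withholding of payment becomes due: July 11, 2024 + 25 days = August 5, 2024.

August 5, 2024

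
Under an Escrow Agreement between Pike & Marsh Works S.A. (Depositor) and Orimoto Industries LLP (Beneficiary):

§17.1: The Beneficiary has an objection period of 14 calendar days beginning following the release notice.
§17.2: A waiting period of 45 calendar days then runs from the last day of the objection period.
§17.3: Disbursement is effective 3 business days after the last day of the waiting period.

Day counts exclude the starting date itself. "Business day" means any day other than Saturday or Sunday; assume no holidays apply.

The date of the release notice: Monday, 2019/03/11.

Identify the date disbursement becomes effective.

2019/05/14

The last day of the objection period: 14 calendar days after 2019/03/11 is 2019/03/25.
The last day of the waiting period: 2019/03/25 + 45 days = 2019/05/09.
From Thursday, 2019/05/09, 3 business days (May 10, May 13, May 14, skipping weekends) brings us to Tuesday, 2019/05/14, which is the date disbursement becomes effective.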